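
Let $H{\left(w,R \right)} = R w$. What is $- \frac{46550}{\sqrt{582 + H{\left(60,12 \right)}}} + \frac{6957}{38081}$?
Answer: $\frac{6957}{38081} - \frac{3325 \sqrt{1302}}{93} \approx -1289.9$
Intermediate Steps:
$- \frac{46550}{\sqrt{582 + H{\left(60,12 \right)}}} + \frac{6957}{38081} = - \frac{46550}{\sqrt{582 + 12 \cdot 60}} + \frac{6957}{38081} = - \frac{46550}{\sqrt{582 + 720}} + 6957 \cdot \frac{1}{38081} = - \frac{46550}{\sqrt{1302}} + \frac{6957}{38081} = - 46550 \frac{\sqrt{1302}}{1302} + \frac{6957}{38081} = - \frac{3325 \sqrt{1302}}{93} + \frac{6957}{38081} = \frac{6957}{38081} - \frac{3325 \sqrt{1302}}{93}$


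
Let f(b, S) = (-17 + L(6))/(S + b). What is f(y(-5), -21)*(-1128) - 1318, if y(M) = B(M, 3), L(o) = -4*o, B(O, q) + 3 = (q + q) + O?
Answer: -76562/23 ≈ -3328.8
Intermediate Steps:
B(O, q) = -3 + O + 2*q (B(O, q) = -3 + ((q + q) + O) = -3 + (2*q + O) = -3 + (O + 2*q) = -3 + O + 2*q)
y(M) = 3 + M (y(M) = -3 + M + 2*3 = -3 + M + 6 = 3 + M)
f(b, S) = -41/(S + b) (f(b, S) = (-17 - 4*6)/(S + b) = (-17 - 24)/(S + b) = -41/(S + b))
f(y(-5), -21)*(-1128) - 1318 = -41/(-21 + (3 - 5))*(-1128) - 1318 = -41/(-21 - 2)*(-1128) - 1318 = -41/(-23)*(-1128) - 1318 = -41*(-1/23)*(-1128) - 1318 = (41/23)*(-1128) - 1318 = -46248/23 - 1318 = -76562/23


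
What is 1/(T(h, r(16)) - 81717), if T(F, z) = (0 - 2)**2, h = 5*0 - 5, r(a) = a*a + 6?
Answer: -1/81713 ≈ -1.2238e-5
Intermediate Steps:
r(a) = 6 + a**2 (r(a) = a**2 + 6 = 6 + a**2)
h = -5 (h = 0 - 5 = -5)
T(F, z) = 4 (T(F, z) = (-2)**2 = 4)
1/(T(h, r(16)) - 81717) = 1/(4 - 81717) = 1/(-81713) = -1/81713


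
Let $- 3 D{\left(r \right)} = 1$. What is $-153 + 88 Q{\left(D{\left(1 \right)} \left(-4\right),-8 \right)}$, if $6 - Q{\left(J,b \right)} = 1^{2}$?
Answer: $287$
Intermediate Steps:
$D{\left(r \right)} = - \frac{1}{3}$ ($D{\left(r \right)} = \left(- \frac{1}{3}\right) 1 = - \frac{1}{3}$)
$Q{\left(J,b \right)} = 5$ ($Q{\left(J,b \right)} = 6 - 1^{2} = 6 - 1 = 5$)
$-153 + 88 Q{\left(D{\left(1 \right)} \left(-4\right),-8 \right)} = -153 + 88 \cdot 5 = -153 + 440 = 287$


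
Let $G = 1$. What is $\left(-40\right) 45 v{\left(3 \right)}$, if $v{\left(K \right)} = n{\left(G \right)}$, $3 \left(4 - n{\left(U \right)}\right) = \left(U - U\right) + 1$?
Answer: $-6600$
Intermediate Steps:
$n{\left(U \right)} = \frac{11}{3}$ ($n{\left(U \right)} = 4 - \frac{\left(U - U\right) + 1}{3} = 4 - \frac{0 + 1}{3} = 4 - \frac{1}{3} = \frac{11}{3}$)
$v{\left(K \right)} = \frac{11}{3}$
$\left(-40\right) 45 v{\left(3 \right)} = \left(-40\right) 45 \cdot \frac{11}{3} = \left(-1800\right) \frac{11}{3} = -6600$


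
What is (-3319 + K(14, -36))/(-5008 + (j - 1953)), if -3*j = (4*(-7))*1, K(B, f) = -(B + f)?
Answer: 9891/20855 ≈ 0.47427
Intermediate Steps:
K(B, f) = -B - f
j = 28/3 (j = -4*(-7)/3 = -(-28)/3 = -⅓*(-28) = 28/3 ≈ 9.3333)
(-3319 + K(14, -36))/(-5008 + (j - 1953)) = (-3319 + (-1*14 - 1*(-36)))/(-5008 + (28/3 - 1953)) = (-3319 + (-14 + 36))/(-5008 - 5831/3) = (-3319 + 22)/(-20855/3) = -3297*(-3/20855) = 9891/20855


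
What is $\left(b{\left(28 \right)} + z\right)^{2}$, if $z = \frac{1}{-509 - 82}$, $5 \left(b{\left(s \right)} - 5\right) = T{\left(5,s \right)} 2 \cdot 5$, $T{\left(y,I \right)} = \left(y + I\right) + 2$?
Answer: $\frac{1964616976}{349281} \approx 5624.8$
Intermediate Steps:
$T{\left(y,I \right)} = 2 + I + y$ ($T{\left(y,I \right)} = \left(I + y\right) + 2 = 2 + I + y$)
$b{\left(s \right)} = 19 + 2 s$ ($b{\left(s \right)} = 5 + \frac{\left(2 + s + 5\right) 2 \cdot 5}{5} = 5 + \frac{\left(7 + s\right) 2 \cdot 5}{5} = 5 + \frac{\left(14 + 2 s\right) 5}{5} = 5 + \frac{70 + 10 s}{5} = 5 + \left(14 + 2 s\right) = 19 + 2 s$)
$z = - \frac{1}{591}$ ($z = \frac{1}{-591} = - \frac{1}{591} \approx -0.001692$)
$\left(b{\left(28 \right)} + z\right)^{2} = \left(\left(19 + 2 \cdot 28\right) - \frac{1}{591}\right)^{2} = \left(\left(19 + 56\right) - \frac{1}{591}\right)^{2} = \left(75 - \frac{1}{591}\right)^{2} = \left(\frac{44324}{591}\right)^{2} = \frac{1964616976}{349281}$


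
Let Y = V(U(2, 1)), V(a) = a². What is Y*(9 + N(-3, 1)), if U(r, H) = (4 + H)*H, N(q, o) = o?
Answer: 250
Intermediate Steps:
U(r, H) = H*(4 + H)
Y = 25 (Y = (1*(4 + 1))² = (1*5)² = 5² = 25)
Y*(9 + N(-3, 1)) = 25*(9 + 1) = 25*10 = 250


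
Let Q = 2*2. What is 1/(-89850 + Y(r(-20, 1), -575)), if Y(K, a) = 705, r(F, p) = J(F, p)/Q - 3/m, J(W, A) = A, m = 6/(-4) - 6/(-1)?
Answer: -1/89145 ≈ -1.1218e-5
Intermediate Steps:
m = 9/2 (m = 6*(-1/4) - 6*(-1) = -3/2 + 6 = 9/2 ≈ 4.5000)
Q = 4
r(F, p) = -2/3 + p/4 (r(F, p) = p/4 - 3/9/2 = p*(1/4) - 3*2/9 = p/4 - 2/3 = -2/3 + p/4)
1/(-89850 + Y(r(-20, 1), -575)) = 1/(-89850 + 705) = 1/(-89145) = -1/89145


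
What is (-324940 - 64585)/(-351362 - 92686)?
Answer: 389525/444048 ≈ 0.87721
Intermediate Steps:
(-324940 - 64585)/(-351362 - 92686) = -389525/(-444048) = -389525*(-1/444048) = 389525/444048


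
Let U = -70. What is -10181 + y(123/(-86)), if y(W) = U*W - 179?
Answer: -441175/43 ≈ -10260.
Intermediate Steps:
y(W) = -179 - 70*W (y(W) = -70*W - 179 = -179 - 70*W)
-10181 + y(123/(-86)) = -10181 + (-179 - 8610/(-86)) = -10181 + (-179 - 8610*(-1)/86) = -10181 + (-179 - 70*(-123/86)) = -10181 + (-179 + 4305/43) = -10181 - 3392/43 = -441175/43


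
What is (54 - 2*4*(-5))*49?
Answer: 4606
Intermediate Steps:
(54 - 2*4*(-5))*49 = (54 - 8*(-5))*49 = (54 + 40)*49 = 94*49 = 4606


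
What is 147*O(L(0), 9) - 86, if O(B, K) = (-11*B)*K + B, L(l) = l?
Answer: -86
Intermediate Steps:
O(B, K) = B - 11*B*K (O(B, K) = -11*B*K + B = B - 11*B*K)
147*O(L(0), 9) - 86 = 147*(0*(1 - 11*9)) - 86 = 147*(0*(1 - 99)) - 86 = 147*(0*(-98)) - 86 = 147*0 - 86 = 0 - 86 = -86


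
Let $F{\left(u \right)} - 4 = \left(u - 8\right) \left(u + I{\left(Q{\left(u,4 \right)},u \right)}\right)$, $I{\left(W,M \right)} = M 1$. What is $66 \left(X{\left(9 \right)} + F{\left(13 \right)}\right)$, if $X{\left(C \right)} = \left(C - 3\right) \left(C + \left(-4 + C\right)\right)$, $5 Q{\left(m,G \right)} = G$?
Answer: $14388$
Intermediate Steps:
$Q{\left(m,G \right)} = \frac{G}{5}$
$I{\left(W,M \right)} = M$
$F{\left(u \right)} = 4 + 2 u \left(-8 + u\right)$ ($F{\left(u \right)} = 4 + \left(u - 8\right) \left(u + u\right) = 4 + \left(-8 + u\right) 2 u = 4 + 2 u \left(-8 + u\right)$)
$X{\left(C \right)} = \left(-4 + 2 C\right) \left(-3 + C\right)$ ($X{\left(C \right)} = \left(-3 + C\right) \left(-4 + 2 C\right) = \left(-4 + 2 C\right) \left(-3 + C\right)$)
$66 \left(X{\left(9 \right)} + F{\left(13 \right)}\right) = 66 \left(\left(12 - 90 + 2 \cdot 9^{2}\right) + \left(4 - 208 + 2 \cdot 13^{2}\right)\right) = 66 \left(\left(12 - 90 + 2 \cdot 81\right) + \left(4 - 208 + 2 \cdot 169\right)\right) = 66 \left(\left(12 - 90 + 162\right) + \left(4 - 208 + 338\right)\right) = 66 \left(84 + 134\right) = 66 \cdot 218 = 14388$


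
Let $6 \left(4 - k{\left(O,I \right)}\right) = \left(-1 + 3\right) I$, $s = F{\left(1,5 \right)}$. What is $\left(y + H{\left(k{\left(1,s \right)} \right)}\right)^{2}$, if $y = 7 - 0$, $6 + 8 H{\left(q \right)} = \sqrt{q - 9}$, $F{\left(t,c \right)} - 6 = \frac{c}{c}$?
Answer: $\frac{\left(150 + i \sqrt{66}\right)^{2}}{576} \approx 38.948 + 4.2313 i$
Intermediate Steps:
$F{\left(t,c \right)} = 7$ ($F{\left(t,c \right)} = 6 + \frac{c}{c} = 6 + 1 = 7$)
$s = 7$
$k{\left(O,I \right)} = 4 - \frac{I}{3}$ ($k{\left(O,I \right)} = 4 - \frac{\left(-1 + 3\right) I}{6} = 4 - \frac{2 I}{6} = 4 - \frac{I}{3}$)
$H{\left(q \right)} = - \frac{3}{4} + \frac{\sqrt{-9 + q}}{8}$ ($H{\left(q \right)} = - \frac{3}{4} + \frac{\sqrt{q - 9}}{8} = - \frac{3}{4} + \frac{\sqrt{-9 + q}}{8}$)
$y = 7$ ($y = 7 + 0 = 7$)
$\left(y + H{\left(k{\left(1,s \right)} \right)}\right)^{2} = \left(7 - \left(\frac{3}{4} - \frac{\sqrt{-9 + \left(4 - \frac{7}{3}\right)}}{8}\right)\right)^{2} = \left(7 - \left(\frac{3}{4} - \frac{\sqrt{-9 + \frac{5}{3}}}{8}\right)\right)^{2} = \left(7 - \left(\frac{3}{4} - \frac{\sqrt{- \frac{22}{3}}}{8}\right)\right)^{2} = \left(7 - \left(\frac{3}{4} - \frac{\frac{1}{3} i \sqrt{66}}{8}\right)\right)^{2} = \left(7 - \left(\frac{3}{4} - \frac{i \sqrt{66}}{24}\right)\right)^{2} = \left(\frac{25}{4} + \frac{i \sqrt{66}}{24}\right)^{2}$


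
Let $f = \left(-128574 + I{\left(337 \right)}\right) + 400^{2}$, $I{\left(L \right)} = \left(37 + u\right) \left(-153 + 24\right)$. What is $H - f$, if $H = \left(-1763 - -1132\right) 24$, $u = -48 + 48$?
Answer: $-41797$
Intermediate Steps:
$u = 0$
$I{\left(L \right)} = -4773$ ($I{\left(L \right)} = \left(37 + 0\right) \left(-153 + 24\right) = 37 \left(-129\right) = -4773$)
$f = 26653$ ($f = \left(-128574 - 4773\right) + 400^{2} = -133347 + 160000 = 26653$)
$H = -15144$ ($H = \left(-1763 + 1132\right) 24 = \left(-631\right) 24 = -15144$)
$H - f = -15144 - 26653 = -41797$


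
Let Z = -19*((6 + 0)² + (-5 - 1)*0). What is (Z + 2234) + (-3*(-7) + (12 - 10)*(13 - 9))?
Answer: 1579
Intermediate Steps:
Z = -684 (Z = -19*(6² - 6*0) = -19*(36 + 0) = -19*36 = -684)
(Z + 2234) + (-3*(-7) + (12 - 10)*(13 - 9)) = (-684 + 2234) + (-3*(-7) + (12 - 10)*(13 - 9)) = 1550 + (21 + 2*4) = 1550 + (21 + 8) = 1550 + 29 = 1579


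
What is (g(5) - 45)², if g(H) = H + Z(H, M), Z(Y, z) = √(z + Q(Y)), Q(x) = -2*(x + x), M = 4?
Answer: 1584 - 320*I ≈ 1584.0 - 320.0*I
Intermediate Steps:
Q(x) = -4*x
Z(Y, z) = √(z - 4*Y)
g(H) = H + √(4 - 4*H)
(g(5) - 45)² = ((5 + 2*√(1 - 1*5)) - 45)² = ((5 + 2*√(1 - 5)) - 45)² = ((5 + 2*√(-4)) - 45)² = ((5 + 2*(2*I)) - 45)² = ((5 + 4*I) - 45)² = (-40 + 4*I)²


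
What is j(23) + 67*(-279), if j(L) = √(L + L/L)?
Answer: -18693 + 2*√6 ≈ -18688.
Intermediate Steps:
j(L) = √(1 + L) (j(L) = √(L + 1) = √(1 + L))
j(23) + 67*(-279) = √(1 + 23) + 67*(-279) = √24 - 18693 = 2*√6 - 18693 = -18693 + 2*√6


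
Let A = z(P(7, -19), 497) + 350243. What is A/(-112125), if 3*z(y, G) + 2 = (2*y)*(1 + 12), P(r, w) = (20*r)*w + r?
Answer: -981749/336375 ≈ -2.9186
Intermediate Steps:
P(r, w) = r + 20*r*w (P(r, w) = 20*r*w + r = r + 20*r*w)
z(y, G) = -2/3 + 26*y/3 (z(y, G) = -2/3 + ((2*y)*(1 + 12))/3 = -2/3 + ((2*y)*13)/3 = -2/3 + (26*y)/3 = -2/3 + 26*y/3)
A = 981749/3 (A = (-2/3 + 26*(7*(1 + 20*(-19)))/3) + 350243 = (-2/3 + 26*(7*(1 - 380))/3) + 350243 = (-2/3 + 26*(7*(-379))/3) + 350243 = (-2/3 + (26/3)*(-2653)) + 350243 = (-2/3 - 68978/3) + 350243 = -68980/3 + 350243 = 981749/3 ≈ 3.2725e+5)
A/(-112125) = (981749/3)/(-112125) = (981749/3)*(-1/112125) = -981749/336375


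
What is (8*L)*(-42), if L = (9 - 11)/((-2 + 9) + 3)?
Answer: 336/5 ≈ 67.200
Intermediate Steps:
L = -⅕ (L = -2/(7 + 3) = -2/10 = -2*⅒ = -⅕ ≈ -0.20000)
(8*L)*(-42) = (8*(-⅕))*(-42) = -8/5*(-42) = 336/5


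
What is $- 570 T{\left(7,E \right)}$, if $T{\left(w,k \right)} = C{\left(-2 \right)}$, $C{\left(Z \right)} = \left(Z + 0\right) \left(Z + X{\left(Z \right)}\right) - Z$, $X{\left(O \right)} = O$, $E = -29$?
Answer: $-5700$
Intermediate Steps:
$C{\left(Z \right)} = - Z + 2 Z^{2}$ ($C{\left(Z \right)} = \left(Z + 0\right) \left(Z + Z\right) - Z = Z 2 Z - Z = 2 Z^{2} - Z = - Z + 2 Z^{2}$)
$T{\left(w,k \right)} = 10$ ($T{\left(w,k \right)} = - 2 \left(-1 + 2 \left(-2\right)\right) = - 2 \left(-1 - 4\right) = \left(-2\right) \left(-5\right) = 10$)
$- 570 T{\left(7,E \right)} = \left(-570\right) 10 = -5700$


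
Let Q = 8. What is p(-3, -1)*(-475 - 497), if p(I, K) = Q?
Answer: -7776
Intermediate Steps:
p(I, K) = 8
p(-3, -1)*(-475 - 497) = 8*(-475 - 497) = 8*(-972) = -7776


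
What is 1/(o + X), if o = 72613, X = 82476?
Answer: 1/155089 ≈ 6.4479e-6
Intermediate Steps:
1/(o + X) = 1/(72613 + 82476) = 1/155089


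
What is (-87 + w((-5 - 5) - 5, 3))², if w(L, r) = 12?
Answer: 5625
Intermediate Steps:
(-87 + w((-5 - 5) - 5, 3))² = (-87 + 12)² = (-75)² = 5625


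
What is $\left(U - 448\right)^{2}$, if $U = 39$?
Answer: $167281$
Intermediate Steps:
$\left(U - 448\right)^{2} = \left(39 - 448\right)^{2} = \left(-409\right)^{2} = 167281$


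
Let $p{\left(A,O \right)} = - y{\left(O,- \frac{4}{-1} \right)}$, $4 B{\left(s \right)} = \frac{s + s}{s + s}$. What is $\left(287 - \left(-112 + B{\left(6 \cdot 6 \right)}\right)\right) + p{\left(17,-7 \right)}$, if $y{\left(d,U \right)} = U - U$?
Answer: $\frac{1595}{4} \approx 398.75$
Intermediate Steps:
$B{\left(s \right)} = \frac{1}{4}$ ($B{\left(s \right)} = \frac{\left(s + s\right) \frac{1}{s + s}}{4} = \frac{2 s \frac{1}{2 s}}{4} = \frac{1}{4} \cdot 1 = \frac{1}{4}$)
$y{\left(d,U \right)} = 0$
$p{\left(A,O \right)} = 0$ ($p{\left(A,O \right)} = \left(-1\right) 0 = 0$)
$\left(287 - \left(-112 + B{\left(6 \cdot 6 \right)}\right)\right) + p{\left(17,-7 \right)} = \left(287 + \left(112 - \frac{1}{4}\right)\right) + 0 = \left(287 + \frac{447}{4}\right) + 0 = \frac{1595}{4} + 0 = \frac{1595}{4}$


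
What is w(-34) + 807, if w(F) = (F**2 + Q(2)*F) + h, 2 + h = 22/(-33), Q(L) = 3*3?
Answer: 4963/3 ≈ 1654.3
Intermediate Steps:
Q(L) = 9
h = -8/3 (h = -2 + 22/(-33) = -2 + 22*(-1/33) = -2 - 2/3 = -8/3 ≈ -2.6667)
w(F) = -8/3 + F**2 + 9*F (w(F) = (F**2 + 9*F) - 8/3 = -8/3 + F**2 + 9*F)
w(-34) + 807 = (-8/3 + (-34)**2 + 9*(-34)) + 807 = (-8/3 + 1156 - 306) + 807 = 2542/3 + 807 = 4963/3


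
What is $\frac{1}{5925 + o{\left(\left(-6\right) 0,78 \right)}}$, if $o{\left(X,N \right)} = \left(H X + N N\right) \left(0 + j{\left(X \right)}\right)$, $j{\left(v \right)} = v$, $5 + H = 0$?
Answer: $\frac{1}{5925} \approx 0.00016878$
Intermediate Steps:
$H = -5$ ($H = -5 + 0 = -5$)
$o{\left(X,N \right)} = X \left(N^{2} - 5 X\right)$ ($o{\left(X,N \right)} = \left(- 5 X + N N\right) \left(0 + X\right) = \left(- 5 X + N^{2}\right) X = \left(N^{2} - 5 X\right) X = X \left(N^{2} - 5 X\right)$)
$\frac{1}{5925 + o{\left(\left(-6\right) 0,78 \right)}} = \frac{1}{5925 + \left(-6\right) 0 \left(78^{2} - 5 \left(\left(-6\right) 0\right)\right)} = \frac{1}{5925 + 0 \left(6084 - 0\right)} = \frac{1}{5925 + 0 \left(6084 + 0\right)} = \frac{1}{5925 + 0 \cdot 6084} = \frac{1}{5925 + 0} = \frac{1}{5925}$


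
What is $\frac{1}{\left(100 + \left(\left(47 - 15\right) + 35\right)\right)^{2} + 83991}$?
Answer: $\frac{1}{111880} \approx 8.9382 \cdot 10^{-6}$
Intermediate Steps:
$\frac{1}{\left(100 + \left(\left(47 - 15\right) + 35\right)\right)^{2} + 83991} = \frac{1}{\left(100 + \left(32 + 35\right)\right)^{2} + 83991} = \frac{1}{\left(100 + 67\right)^{2} + 83991} = \frac{1}{167^{2} + 83991} = \frac{1}{27889 + 83991} = \frac{1}{111880}$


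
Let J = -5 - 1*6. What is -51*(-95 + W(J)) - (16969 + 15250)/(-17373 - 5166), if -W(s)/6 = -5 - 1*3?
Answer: 4914382/2049 ≈ 2398.4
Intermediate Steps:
J = -11 (J = -5 - 6 = -11)
W(s) = 48 (W(s) = -6*(-5 - 1*3) = -6*(-5 - 3) = -6*(-8) = 48)
-51*(-95 + W(J)) - (16969 + 15250)/(-17373 - 5166) = -51*(-95 + 48) - (16969 + 15250)/(-17373 - 5166) = -51*(-47) - 32219/(-22539) = 2397 - 32219*(-1)/22539 = 2397 - 1*(-2929/2049) = 2397 + 2929/2049 = 4914382/2049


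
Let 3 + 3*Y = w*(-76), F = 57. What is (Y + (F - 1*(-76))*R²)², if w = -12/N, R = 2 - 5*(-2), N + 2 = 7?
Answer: 9227331481/25 ≈ 3.6909e+8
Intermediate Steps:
N = 5 (N = -2 + 7 = 5)
R = 12 (R = 2 + 10 = 12)
w = -12/5 ≈ -2.4000
Y = 299/5 (Y = -1 + (-12/5*(-76))/3 = -1 + (⅓)*(912/5) = -1 + 304/5 = 299/5 ≈ 59.800)
(Y + (F - 1*(-76))*R²)² = (299/5 + (57 - 1*(-76))*12²)² = (299/5 + (57 + 76)*144)² = (299/5 + 133*144)² = (299/5 + 19152)² = (96059/5)² = 9227331481/25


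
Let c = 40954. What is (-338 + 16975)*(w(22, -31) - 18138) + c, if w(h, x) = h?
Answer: -301354938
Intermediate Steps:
(-338 + 16975)*(w(22, -31) - 18138) + c = (-338 + 16975)*(22 - 18138) + 40954 = 16637*(-18116) + 40954 = -301395892 + 40954 = -301354938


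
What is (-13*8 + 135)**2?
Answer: 961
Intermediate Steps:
(-13*8 + 135)**2 = (-104 + 135)**2 = 31**2 = 961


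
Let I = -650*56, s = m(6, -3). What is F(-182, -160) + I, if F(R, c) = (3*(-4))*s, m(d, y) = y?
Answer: -36364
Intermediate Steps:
s = -3
F(R, c) = 36 (F(R, c) = (3*(-4))*(-3) = -12*(-3) = 36)
I = -36400
F(-182, -160) + I = 36 - 36400 = -36364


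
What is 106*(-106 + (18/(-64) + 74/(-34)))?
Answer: -3127053/272 ≈ -11497.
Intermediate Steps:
106*(-106 + (18/(-64) + 74/(-34))) = 106*(-106 + (18*(-1/64) + 74*(-1/34))) = 106*(-106 + (-9/32 - 37/17)) = 106*(-106 - 1337/544) = 106*(-59001/544) = -3127053/272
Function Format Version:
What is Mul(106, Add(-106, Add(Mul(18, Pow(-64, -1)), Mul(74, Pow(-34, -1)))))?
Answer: Rational(-3127053, 272) ≈ -11497.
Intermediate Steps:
Mul(106, Add(-106, Add(Mul(18, Pow(-64, -1)), Mul(74, Pow(-34, -1))))) = Mul(106, Add(-106, Add(Mul(18, Rational(-1, 64)), Mul(74, Rational(-1, 34))))) = Mul(106, Add(-106, Add(Rational(-9, 32), Rational(-37, 17)))) = Mul(106, Add(-106, Rational(-1337, 544))) = Mul(106, Rational(-59001, 544)) = Rational(-3127053, 272)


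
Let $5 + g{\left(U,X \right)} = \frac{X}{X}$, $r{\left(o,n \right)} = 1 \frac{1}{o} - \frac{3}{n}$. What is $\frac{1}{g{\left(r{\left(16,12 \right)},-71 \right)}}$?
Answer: $- \frac{1}{4} \approx -0.25$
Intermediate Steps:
$r{\left(o,n \right)} = \frac{1}{o} - \frac{3}{n}$
$g{\left(U,X \right)} = -4$ ($g{\left(U,X \right)} = -5 + \frac{X}{X} = -5 + 1 = -4$)
$\frac{1}{g{\left(r{\left(16,12 \right)},-71 \right)}} = \frac{1}{-4} = - \frac{1}{4}$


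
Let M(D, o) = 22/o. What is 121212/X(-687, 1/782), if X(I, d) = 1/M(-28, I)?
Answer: -888888/229 ≈ -3881.6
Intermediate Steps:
X(I, d) = I/22 (X(I, d) = 1/(22/I) = I/22)
121212/X(-687, 1/782) = 121212/(((1/22)*(-687))) = 121212/(-687/22) = 121212*(-22/687) = -888888/229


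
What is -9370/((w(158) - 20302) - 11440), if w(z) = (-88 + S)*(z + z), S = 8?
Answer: 4685/28511 ≈ 0.16432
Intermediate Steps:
w(z) = -160*z (w(z) = (-88 + 8)*(z + z) = -160*z)
-9370/((w(158) - 20302) - 11440) = -9370/((-160*158 - 20302) - 11440) = -9370/((-25280 - 20302) - 11440) = -9370/(-45582 - 11440) = -9370/(-57022) = -9370*(-1/57022) = 4685/28511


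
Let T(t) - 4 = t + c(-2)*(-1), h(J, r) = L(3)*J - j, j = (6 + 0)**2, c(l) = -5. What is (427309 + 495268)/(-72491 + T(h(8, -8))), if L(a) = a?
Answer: -922577/72494 ≈ -12.726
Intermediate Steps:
j = 36 (j = 6**2 = 36)
h(J, r) = -36 + 3*J (h(J, r) = 3*J - 1*36 = 3*J - 36 = -36 + 3*J)
T(t) = 9 + t (T(t) = 4 + (t - 5*(-1)) = 4 + (t + 5) = 4 + (5 + t) = 9 + t)
(427309 + 495268)/(-72491 + T(h(8, -8))) = (427309 + 495268)/(-72491 + (9 + (-36 + 3*8))) = 922577/(-72491 + (9 + (-36 + 24))) = 922577/(-72491 + (9 - 12)) = 922577/(-72491 - 3) = 922577/(-72494) = 922577*(-1/72494) = -922577/72494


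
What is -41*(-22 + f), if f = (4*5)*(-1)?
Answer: 1722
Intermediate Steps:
f = -20 (f = 20*(-1) = -20)
-41*(-22 + f) = -41*(-22 - 20) = -41*(-42) = 1722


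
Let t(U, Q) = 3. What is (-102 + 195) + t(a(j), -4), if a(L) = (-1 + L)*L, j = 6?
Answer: 96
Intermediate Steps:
a(L) = L*(-1 + L)
(-102 + 195) + t(a(j), -4) = (-102 + 195) + 3 = 93 + 3 = 96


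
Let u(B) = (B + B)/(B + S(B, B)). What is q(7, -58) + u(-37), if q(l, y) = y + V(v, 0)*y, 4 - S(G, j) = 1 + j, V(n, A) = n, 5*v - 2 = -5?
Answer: -718/15 ≈ -47.867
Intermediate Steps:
v = -⅗ (v = ⅖ + (⅕)*(-5) = ⅖ - 1 = -⅗ ≈ -0.60000)
S(G, j) = 3 - j (S(G, j) = 4 - (1 + j) = 4 + (-1 - j) = 3 - j)
u(B) = 2*B/3 (u(B) = (B + B)/(B + (3 - B)) = (2*B)/3 = (2*B)*(⅓) = 2*B/3)
q(l, y) = 2*y/5 (q(l, y) = y - 3*y/5 = 2*y/5)
q(7, -58) + u(-37) = (⅖)*(-58) + (⅔)*(-37) = -116/5 - 74/3 = -718/15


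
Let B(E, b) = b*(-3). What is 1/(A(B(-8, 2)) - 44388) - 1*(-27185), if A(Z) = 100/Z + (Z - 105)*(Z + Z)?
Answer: 3512791327/129218 ≈ 27185.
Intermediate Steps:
B(E, b) = -3*b
A(Z) = 100/Z + 2*Z*(-105 + Z) (A(Z) = 100/Z + (-105 + Z)*(2*Z) = 100/Z + 2*Z*(-105 + Z))
1/(A(B(-8, 2)) - 44388) - 1*(-27185) = 1/(2*(50 + (-3*2)²*(-105 - 3*2))/((-3*2)) - 44388) - 1*(-27185) = 1/(2*(50 + (-6)²*(-105 - 6))/(-6) - 44388) + 27185 = 1/(2*(-⅙)*(50 + 36*(-111)) - 44388) + 27185 = 1/(2*(-⅙)*(50 - 3996) - 44388) + 27185 = 1/(2*(-⅙)*(-3946) - 44388) + 27185 = 1/(3946/3 - 44388) + 27185 = 1/(-129218/3) + 27185 = -3/129218 + 27185 = 3512791327/129218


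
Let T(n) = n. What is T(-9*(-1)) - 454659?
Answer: -454650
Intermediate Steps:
T(-9*(-1)) - 454659 = -9*(-1) - 454659 = 9 - 454659 = -454650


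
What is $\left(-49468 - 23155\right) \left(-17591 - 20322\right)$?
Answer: $2753355799$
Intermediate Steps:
$\left(-49468 - 23155\right) \left(-17591 - 20322\right) = \left(-49468 - 23155\right) \left(-37913\right) = \left(-72623\right) \left(-37913\right) = 2753355799$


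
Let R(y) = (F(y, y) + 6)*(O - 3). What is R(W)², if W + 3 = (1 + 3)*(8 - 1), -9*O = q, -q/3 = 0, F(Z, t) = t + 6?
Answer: 12321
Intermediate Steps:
F(Z, t) = 6 + t
q = 0 (q = -3*0 = 0)
O = 0 (O = -⅑*0 = 0)
W = 25 (W = -3 + (1 + 3)*(8 - 1) = -3 + 4*7 = -3 + 28 = 25)
R(y) = -36 - 3*y (R(y) = ((6 + y) + 6)*(0 - 3) = (12 + y)*(-3) = -36 - 3*y)
R(W)² = (-36 - 3*25)² = (-36 - 75)² = (-111)² = 12321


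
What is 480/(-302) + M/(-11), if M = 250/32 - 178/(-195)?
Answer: -12347473/5182320 ≈ -2.3826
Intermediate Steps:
M = 27223/3120 (M = 250*(1/32) - 178*(-1/195) = 125/16 + 178/195 = 27223/3120 ≈ 8.7253)
480/(-302) + M/(-11) = 480/(-302) + (27223/3120)/(-11) = 480*(-1/302) + (27223/3120)*(-1/11) = -240/151 - 27223/34320 = -12347473/5182320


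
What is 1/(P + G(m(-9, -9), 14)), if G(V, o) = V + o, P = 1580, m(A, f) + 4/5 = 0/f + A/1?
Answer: 5/7921 ≈ 0.00063123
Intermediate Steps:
m(A, f) = -4/5 + A (m(A, f) = -4/5 + (0/f + A/1) = -4/5 + (0 + A*1) = -4/5 + (0 + A) = -4/5 + A)
1/(P + G(m(-9, -9), 14)) = 1/(1580 + ((-4/5 - 9) + 14)) = 1/(1580 + (-49/5 + 14)) = 1/(1580 + 21/5) = 1/(7921/5) = 5/7921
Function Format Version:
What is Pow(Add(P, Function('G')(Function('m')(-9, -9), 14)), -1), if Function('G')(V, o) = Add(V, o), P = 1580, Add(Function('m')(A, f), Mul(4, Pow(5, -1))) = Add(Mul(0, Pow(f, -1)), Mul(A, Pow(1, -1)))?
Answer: Rational(5, 7921) ≈ 0.00063123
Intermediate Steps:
Function('m')(A, f) = Add(Rational(-4, 5), A) (Function('m')(A, f) = Add(Rational(-4, 5), Add(Mul(0, Pow(f, -1)), Mul(A, Pow(1, -1)))) = Add(Rational(-4, 5), Add(0, Mul(A, 1))) = Add(Rational(-4, 5), Add(0, A)) = Add(Rational(-4, 5), A))
Pow(Add(P, Function('G')(Function('m')(-9, -9), 14)), -1) = Pow(Add(1580, Add(Add(Rational(-4, 5), -9), 14)), -1) = Pow(Add(1580, Add(Rational(-49, 5), 14)), -1) = Pow(Add(1580, Rational(21, 5)), -1) = Pow(Rational(7921, 5), -1) = Rational(5, 7921)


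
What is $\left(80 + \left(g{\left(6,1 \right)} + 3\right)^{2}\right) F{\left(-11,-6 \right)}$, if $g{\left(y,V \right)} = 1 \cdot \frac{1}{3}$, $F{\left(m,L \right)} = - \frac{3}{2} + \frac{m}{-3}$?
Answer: $\frac{5330}{27} \approx 197.41$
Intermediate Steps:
$F{\left(m,L \right)} = - \frac{3}{2} - \frac{m}{3}$ ($F{\left(m,L \right)} = \left(-3\right) \frac{1}{2} + m \left(- \frac{1}{3}\right) = - \frac{3}{2} - \frac{m}{3}$)
$g{\left(y,V \right)} = \frac{1}{3}$ ($g{\left(y,V \right)} = 1 \cdot \frac{1}{3} = \frac{1}{3}$)
$\left(80 + \left(g{\left(6,1 \right)} + 3\right)^{2}\right) F{\left(-11,-6 \right)} = \left(80 + \left(\frac{1}{3} + 3\right)^{2}\right) \left(- \frac{3}{2} - - \frac{11}{3}\right) = \left(80 + \left(\frac{10}{3}\right)^{2}\right) \left(- \frac{3}{2} + \frac{11}{3}\right) = \left(80 + \frac{100}{9}\right) \frac{13}{6} = \frac{820}{9} \cdot \frac{13}{6} = \frac{5330}{27}$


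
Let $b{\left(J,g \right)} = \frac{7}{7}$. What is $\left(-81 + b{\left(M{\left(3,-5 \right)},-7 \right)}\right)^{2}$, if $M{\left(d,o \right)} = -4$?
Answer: $6400$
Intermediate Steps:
$b{\left(J,g \right)} = 1$ ($b{\left(J,g \right)} = 7 \cdot \frac{1}{7} = 1$)
$\left(-81 + b{\left(M{\left(3,-5 \right)},-7 \right)}\right)^{2} = \left(-81 + 1\right)^{2} = \left(-80\right)^{2} = 6400$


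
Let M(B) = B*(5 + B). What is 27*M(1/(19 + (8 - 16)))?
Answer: 1512/121 ≈ 12.496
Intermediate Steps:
27*M(1/(19 + (8 - 16))) = 27*((5 + 1/(19 + (8 - 16)))/(19 + (8 - 16))) = 27*((5 + 1/(19 - 8))/(19 - 8)) = 27*((5 + 1/11)/11) = 27*((1/11)*(56/11)) = 27*(56/121) = 1512/121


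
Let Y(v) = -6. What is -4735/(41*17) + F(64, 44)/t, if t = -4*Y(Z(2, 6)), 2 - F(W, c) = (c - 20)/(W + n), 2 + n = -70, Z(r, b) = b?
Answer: -110155/16728 ≈ -6.5851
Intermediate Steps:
n = -72 (n = -2 - 70 = -72)
F(W, c) = 2 - (-20 + c)/(-72 + W) (F(W, c) = 2 - (c - 20)/(W - 72) = 2 - (-20 + c)/(-72 + W))
t = 24 (t = -4*(-6) = 24)
-4735/(41*17) + F(64, 44)/t = -4735/(41*17) + ((-124 - 1*44 + 2*64)/(-72 + 64))/24 = -4735/697 + ((-124 - 44 + 128)/(-8))*(1/24) = -4735*1/697 - ⅛*(-40)*(1/24) = -4735/697 + 5*(1/24) = -4735/697 + 5/24 = -110155/16728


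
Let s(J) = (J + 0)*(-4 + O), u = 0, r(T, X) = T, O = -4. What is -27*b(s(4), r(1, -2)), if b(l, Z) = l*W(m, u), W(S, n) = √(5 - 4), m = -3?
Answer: 864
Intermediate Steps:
W(S, n) = 1 (W(S, n) = √1 = 1)
s(J) = -8*J (s(J) = (J + 0)*(-4 - 4) = J*(-8) = -8*J)
b(l, Z) = l (b(l, Z) = l*1 = l)
-27*b(s(4), r(1, -2)) = -(-216)*4 = -27*(-32) = 864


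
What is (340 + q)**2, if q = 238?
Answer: 334084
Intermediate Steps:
(340 + q)**2 = (340 + 238)**2 = 578**2 = 334084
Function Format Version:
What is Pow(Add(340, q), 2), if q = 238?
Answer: 334084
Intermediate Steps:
Pow(Add(340, q), 2) = Pow(Add(340, 238), 2) = Pow(578, 2) = 334084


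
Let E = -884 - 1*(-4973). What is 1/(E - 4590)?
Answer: -1/501 ≈ -0.0019960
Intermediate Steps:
E = 4089 (E = -884 + 4973 = 4089)
1/(E - 4590) = 1/(4089 - 4590) = 1/(-501) = -1/501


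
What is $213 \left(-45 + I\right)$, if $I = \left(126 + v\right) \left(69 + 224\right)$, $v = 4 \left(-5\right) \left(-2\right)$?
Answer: $10350309$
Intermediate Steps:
$v = 40$ ($v = \left(-20\right) \left(-2\right) = 40$)
$I = 48638$ ($I = \left(126 + 40\right) \left(69 + 224\right) = 166 \cdot 293 = 48638$)
$213 \left(-45 + I\right) = 213 \left(-45 + 48638\right) = 213 \cdot 48593 = 10350309$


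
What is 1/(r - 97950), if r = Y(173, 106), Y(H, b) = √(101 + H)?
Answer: -48975/4797101113 - √274/9594202226 ≈ -1.0211e-5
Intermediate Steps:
r = √274 (r = √(101 + 173) = √274 ≈ 16.553)
1/(r - 97950) = 1/(√274 - 97950) = 1/(-97950 + √274)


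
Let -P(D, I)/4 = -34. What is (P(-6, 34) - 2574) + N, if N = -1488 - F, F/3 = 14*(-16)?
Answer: -3254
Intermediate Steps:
F = -672 (F = 3*(14*(-16)) = 3*(-224) = -672)
P(D, I) = 136 (P(D, I) = -4*(-34) = 136)
N = -816 (N = -1488 - 1*(-672) = -1488 + 672 = -816)
(P(-6, 34) - 2574) + N = (136 - 2574) - 816 = -2438 - 816 = -3254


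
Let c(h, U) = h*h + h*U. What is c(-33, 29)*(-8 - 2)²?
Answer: 13200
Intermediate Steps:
c(h, U) = h² + U*h
c(-33, 29)*(-8 - 2)² = (-33*(29 - 33))*(-8 - 2)² = -33*(-4)*(-10)² = 132*100 = 13200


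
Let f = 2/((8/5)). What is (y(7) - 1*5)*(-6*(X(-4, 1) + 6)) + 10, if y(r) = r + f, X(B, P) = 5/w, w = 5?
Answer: -253/2 ≈ -126.50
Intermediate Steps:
X(B, P) = 1 (X(B, P) = 5/5 = 5*(1/5) = 1)
f = 5/4 (f = 2/((8*(1/5))) = 2/(8/5) = 2*(5/8) = 5/4 ≈ 1.2500)
y(r) = 5/4 + r (y(r) = r + 5/4 = 5/4 + r)
(y(7) - 1*5)*(-6*(X(-4, 1) + 6)) + 10 = ((5/4 + 7) - 1*5)*(-6*(1 + 6)) + 10 = (33/4 - 5)*(-6*7) + 10 = (13/4)*(-42) + 10 = -273/2 + 10 = -253/2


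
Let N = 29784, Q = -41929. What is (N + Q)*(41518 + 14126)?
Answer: -675796380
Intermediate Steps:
(N + Q)*(41518 + 14126) = (29784 - 41929)*(41518 + 14126) = -12145*55644 = -675796380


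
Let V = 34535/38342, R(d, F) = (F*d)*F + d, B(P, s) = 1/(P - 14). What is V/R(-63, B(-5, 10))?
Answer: -656165/46022508 ≈ -0.014257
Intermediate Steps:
B(P, s) = 1/(-14 + P)
R(d, F) = d + d*F² (R(d, F) = d*F² + d = d + d*F²)
V = 34535/38342 (V = 34535*(1/38342) = 34535/38342 ≈ 0.90071)
V/R(-63, B(-5, 10)) = 34535/(38342*((-63*(1 + (1/(-14 - 5))²)))) = 34535/(38342*((-63*(1 + (1/(-19))²)))) = 34535/(38342*((-63*(1 + (-1/19)²)))) = 34535/(38342*((-63*(1 + 1/361)))) = 34535/(38342*((-63*362/361))) = 34535/(38342*(-22806/361)) = (34535/38342)*(-361/22806) = -656165/46022508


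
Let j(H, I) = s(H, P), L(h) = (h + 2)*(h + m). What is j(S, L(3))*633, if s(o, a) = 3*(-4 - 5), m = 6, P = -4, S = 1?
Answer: -17091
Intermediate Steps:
L(h) = (2 + h)*(6 + h) (L(h) = (h + 2)*(h + 6) = (2 + h)*(6 + h))
s(o, a) = -27 (s(o, a) = 3*(-9) = -27)
j(H, I) = -27
j(S, L(3))*633 = -27*633 = -17091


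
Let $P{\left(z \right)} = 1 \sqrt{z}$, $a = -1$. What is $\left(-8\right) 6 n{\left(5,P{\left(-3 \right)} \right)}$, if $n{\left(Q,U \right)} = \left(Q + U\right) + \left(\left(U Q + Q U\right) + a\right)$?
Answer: $-192 - 528 i \sqrt{3} \approx -192.0 - 914.52 i$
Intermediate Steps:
$P{\left(z \right)} = \sqrt{z}$
$n{\left(Q,U \right)} = -1 + Q + U + 2 Q U$ ($n{\left(Q,U \right)} = \left(Q + U\right) - \left(1 - Q U - U Q\right) = \left(Q + U\right) + \left(\left(Q U + Q U\right) - 1\right) = \left(Q + U\right) + \left(2 Q U - 1\right) = \left(Q + U\right) + \left(-1 + 2 Q U\right) = -1 + Q + U + 2 Q U$)
$\left(-8\right) 6 n{\left(5,P{\left(-3 \right)} \right)} = \left(-8\right) 6 \left(-1 + 5 + \sqrt{-3} + 2 \cdot 5 \sqrt{-3}\right) = - 48 \left(-1 + 5 + i \sqrt{3} + 2 \cdot 5 i \sqrt{3}\right) = - 48 \left(-1 + 5 + i \sqrt{3} + 10 i \sqrt{3}\right) = - 48 \left(4 + 11 i \sqrt{3}\right) = -192 - 528 i \sqrt{3}$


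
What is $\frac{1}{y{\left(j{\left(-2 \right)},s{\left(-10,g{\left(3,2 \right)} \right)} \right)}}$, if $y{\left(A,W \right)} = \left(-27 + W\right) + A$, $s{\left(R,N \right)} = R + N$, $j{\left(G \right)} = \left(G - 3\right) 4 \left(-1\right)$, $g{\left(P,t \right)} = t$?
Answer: $- \frac{1}{15} \approx -0.066667$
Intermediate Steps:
$j{\left(G \right)} = 12 - 4 G$ ($j{\left(G \right)} = \left(-3 + G\right) 4 \left(-1\right) = \left(-12 + 4 G\right) \left(-1\right) = 12 - 4 G$)
$s{\left(R,N \right)} = N + R$
$y{\left(A,W \right)} = -27 + A + W$
$\frac{1}{y{\left(j{\left(-2 \right)},s{\left(-10,g{\left(3,2 \right)} \right)} \right)}} = \frac{1}{-27 + \left(12 - -8\right) + \left(2 - 10\right)} = \frac{1}{-27 + \left(12 + 8\right) - 8} = \frac{1}{-27 + 20 - 8} = \frac{1}{-15} = - \frac{1}{15}$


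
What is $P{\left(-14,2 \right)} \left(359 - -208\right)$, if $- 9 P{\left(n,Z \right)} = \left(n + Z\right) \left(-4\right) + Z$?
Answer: $-3150$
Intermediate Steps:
$P{\left(n,Z \right)} = \frac{Z}{3} + \frac{4 n}{9}$ ($P{\left(n,Z \right)} = - \frac{\left(n + Z\right) \left(-4\right) + Z}{9} = - \frac{\left(Z + n\right) \left(-4\right) + Z}{9} = - \frac{\left(- 4 Z - 4 n\right) + Z}{9} = - \frac{- 4 n - 3 Z}{9} = \frac{Z}{3} + \frac{4 n}{9}$)
$P{\left(-14,2 \right)} \left(359 - -208\right) = \left(\frac{1}{3} \cdot 2 + \frac{4}{9} \left(-14\right)\right) \left(359 - -208\right) = \left(\frac{2}{3} - \frac{56}{9}\right) \left(359 + 208\right) = \left(- \frac{50}{9}\right) 567 = -3150$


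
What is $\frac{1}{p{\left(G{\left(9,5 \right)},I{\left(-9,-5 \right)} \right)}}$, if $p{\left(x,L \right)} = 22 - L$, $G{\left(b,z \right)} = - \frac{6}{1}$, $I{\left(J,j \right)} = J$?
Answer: $\frac{1}{31} \approx 0.032258$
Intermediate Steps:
$G{\left(b,z \right)} = -6$ ($G{\left(b,z \right)} = \left(-6\right) 1 = -6$)
$\frac{1}{p{\left(G{\left(9,5 \right)},I{\left(-9,-5 \right)} \right)}} = \frac{1}{22 - -9} = \frac{1}{22 + 9} = \frac{1}{31}$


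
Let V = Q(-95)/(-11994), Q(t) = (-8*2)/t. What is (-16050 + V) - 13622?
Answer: -16904583488/569715 ≈ -29672.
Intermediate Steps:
Q(t) = -16/t
V = -8/569715 (V = -16/(-95)/(-11994) = -16*(-1/95)*(-1/11994) = (16/95)*(-1/11994) = -8/569715 ≈ -1.4042e-5)
(-16050 + V) - 13622 = (-16050 - 8/569715) - 13622 = -9143925758/569715 - 13622 = -16904583488/569715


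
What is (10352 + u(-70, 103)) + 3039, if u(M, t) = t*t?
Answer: 24000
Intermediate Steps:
u(M, t) = t²
(10352 + u(-70, 103)) + 3039 = (10352 + 103²) + 3039 = (10352 + 10609) + 3039 = 20961 + 3039 = 24000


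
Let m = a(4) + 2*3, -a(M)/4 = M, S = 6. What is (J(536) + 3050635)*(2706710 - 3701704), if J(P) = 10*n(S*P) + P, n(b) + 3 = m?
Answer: -3035767488754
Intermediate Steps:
a(M) = -4*M
m = -10 (m = -4*4 + 2*3 = -16 + 6 = -10)
n(b) = -13 (n(b) = -3 - 10 = -13)
J(P) = -130 + P (J(P) = 10*(-13) + P = -130 + P)
(J(536) + 3050635)*(2706710 - 3701704) = ((-130 + 536) + 3050635)*(2706710 - 3701704) = (406 + 3050635)*(-994994) = 3051041*(-994994) = -3035767488754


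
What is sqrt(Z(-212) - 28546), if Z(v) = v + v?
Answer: I*sqrt(28970) ≈ 170.21*I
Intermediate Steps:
Z(v) = 2*v
sqrt(Z(-212) - 28546) = sqrt(2*(-212) - 28546) = sqrt(-424 - 28546) = sqrt(-28970) = I*sqrt(28970)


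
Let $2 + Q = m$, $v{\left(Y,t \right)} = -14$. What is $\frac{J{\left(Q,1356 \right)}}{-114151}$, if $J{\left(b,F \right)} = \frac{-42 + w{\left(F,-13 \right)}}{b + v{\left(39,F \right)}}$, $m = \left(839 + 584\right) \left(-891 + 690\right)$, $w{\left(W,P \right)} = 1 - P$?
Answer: $- \frac{28}{32651637889} \approx -8.5754 \cdot 10^{-10}$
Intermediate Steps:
$m = -286023$ ($m = 1423 \left(-201\right) = -286023$)
$Q = -286025$ ($Q = -2 - 286023 = -286025$)
$J{\left(b,F \right)} = - \frac{28}{-14 + b}$ ($J{\left(b,F \right)} = \frac{-42 + \left(1 - -13\right)}{b - 14} = \frac{-42 + \left(1 + 13\right)}{-14 + b} = \frac{-42 + 14}{-14 + b} = - \frac{28}{-14 + b}$)
$\frac{J{\left(Q,1356 \right)}}{-114151} = \frac{\left(-28\right) \frac{1}{-14 - 286025}}{-114151} = - \frac{28}{-286039} \left(- \frac{1}{114151}\right) = \left(-28\right) \left(- \frac{1}{286039}\right) \left(- \frac{1}{114151}\right) = \frac{28}{286039} \left(- \frac{1}{114151}\right) = - \frac{28}{32651637889}$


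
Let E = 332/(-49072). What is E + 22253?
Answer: 272999721/12268 ≈ 22253.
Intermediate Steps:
E = -83/12268 (E = 332*(-1/49072) = -83/12268 ≈ -0.0067656)
E + 22253 = -83/12268 + 22253 = 272999721/12268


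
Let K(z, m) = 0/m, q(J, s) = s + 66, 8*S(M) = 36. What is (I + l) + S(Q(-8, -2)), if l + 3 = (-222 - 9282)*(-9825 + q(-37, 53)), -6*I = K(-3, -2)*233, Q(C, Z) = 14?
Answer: 184491651/2 ≈ 9.2246e+7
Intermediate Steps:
S(M) = 9/2 (S(M) = (1/8)*36 = 9/2)
q(J, s) = 66 + s
K(z, m) = 0
I = 0 (I = -0*233 = -1/6*0 = 0)
l = 92245821 (l = -3 + (-222 - 9282)*(-9825 + (66 + 53)) = -3 - 9504*(-9825 + 119) = -3 - 9504*(-9706) = -3 + 92245824 = 92245821)
(I + l) + S(Q(-8, -2)) = (0 + 92245821) + 9/2 = 92245821 + 9/2 = 184491651/2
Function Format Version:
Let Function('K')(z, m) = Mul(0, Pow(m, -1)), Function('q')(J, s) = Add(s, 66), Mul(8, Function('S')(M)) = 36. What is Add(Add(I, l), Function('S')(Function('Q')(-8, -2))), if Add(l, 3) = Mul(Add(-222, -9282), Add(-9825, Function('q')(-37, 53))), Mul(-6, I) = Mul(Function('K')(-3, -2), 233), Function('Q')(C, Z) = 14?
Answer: Rational(184491651, 2) ≈ 9.2246e+7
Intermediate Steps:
Function('S')(M) = Rational(9, 2) (Function('S')(M) = Mul(Rational(1, 8), 36) = Rational(9, 2))
Function('q')(J, s) = Add(66, s)
Function('K')(z, m) = 0
I = 0 (I = Mul(Rational(-1, 6), Mul(0, 233)) = Mul(Rational(-1, 6), 0) = 0)
l = 92245821 (l = Add(-3, Mul(Add(-222, -9282), Add(-9825, Add(66, 53)))) = Add(-3, Mul(-9504, Add(-9825, 119))) = Add(-3, Mul(-9504, -9706)) = Add(-3, 92245824) = 92245821)
Add(Add(I, l), Function('S')(Function('Q')(-8, -2))) = Add(Add(0, 92245821), Rational(9, 2)) = Add(92245821, Rational(9, 2)) = Rational(184491651, 2)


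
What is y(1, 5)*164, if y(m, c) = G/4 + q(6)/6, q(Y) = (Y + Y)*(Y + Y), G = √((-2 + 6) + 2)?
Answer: 3936 + 41*√6 ≈ 4036.4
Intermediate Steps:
G = √6 (G = √(4 + 2) = √6 ≈ 2.4495)
q(Y) = 4*Y² (q(Y) = (2*Y)*(2*Y) = 4*Y²)
y(m, c) = 24 + √6/4 (y(m, c) = √6/4 + (4*6²)/6 = √6*(¼) + (4*36)*(⅙) = √6/4 + 144*(⅙) = √6/4 + 24 = 24 + √6/4)
y(1, 5)*164 = (24 + √6/4)*164 = 3936 + 41*√6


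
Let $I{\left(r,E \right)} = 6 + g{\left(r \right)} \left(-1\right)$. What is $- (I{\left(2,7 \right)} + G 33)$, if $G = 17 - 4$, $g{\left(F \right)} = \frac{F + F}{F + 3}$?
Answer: $- \frac{2171}{5} \approx -434.2$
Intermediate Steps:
$g{\left(F \right)} = \frac{2 F}{3 + F}$
$G = 13$
$I{\left(r,E \right)} = 6 - \frac{2 r}{3 + r}$ ($I{\left(r,E \right)} = 6 + \frac{2 r}{3 + r} \left(-1\right) = 6 - \frac{2 r}{3 + r}$)
$- (I{\left(2,7 \right)} + G 33) = - (\frac{2 \left(9 + 2 \cdot 2\right)}{3 + 2} + 13 \cdot 33) = - (\frac{2 \left(9 + 4\right)}{5} + 429) = - (2 \cdot \frac{1}{5} \cdot 13 + 429) = - (\frac{26}{5} + 429) = \left(-1\right) \frac{2171}{5} = - \frac{2171}{5}$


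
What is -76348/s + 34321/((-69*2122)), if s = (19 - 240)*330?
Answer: 1445948489/1779710790 ≈ 0.81246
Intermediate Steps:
s = -72930 (s = -221*330 = -72930)
-76348/s + 34321/((-69*2122)) = -76348/(-72930) + 34321/((-69*2122)) = -76348*(-1/72930) + 34321/(-146418) = 38174/36465 + 34321*(-1/146418) = 38174/36465 - 34321/146418 = 1445948489/1779710790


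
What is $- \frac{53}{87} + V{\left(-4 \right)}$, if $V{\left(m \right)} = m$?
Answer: $- \frac{401}{87} \approx -4.6092$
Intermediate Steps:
$- \frac{53}{87} + V{\left(-4 \right)} = - \frac{53}{87} - 4 = - \frac{401}{87}$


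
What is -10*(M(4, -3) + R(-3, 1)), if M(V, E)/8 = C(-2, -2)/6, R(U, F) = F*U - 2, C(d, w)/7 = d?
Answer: 710/3 ≈ 236.67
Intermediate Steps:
C(d, w) = 7*d
R(U, F) = -2 + F*U
M(V, E) = -56/3 (M(V, E) = 8*((7*(-2))/6) = 8*(-14*⅙) = 8*(-7/3) = -56/3)
-10*(M(4, -3) + R(-3, 1)) = -10*(-56/3 + (-2 + 1*(-3))) = -10*(-56/3 + (-2 - 3)) = -10*(-56/3 - 5) = -10*(-71/3) = 710/3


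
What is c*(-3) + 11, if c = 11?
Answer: -22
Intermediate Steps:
c*(-3) + 11 = 11*(-3) + 11 = -33 + 11 = -22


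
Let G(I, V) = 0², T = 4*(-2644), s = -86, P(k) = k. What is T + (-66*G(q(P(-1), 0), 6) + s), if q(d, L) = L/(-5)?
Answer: -10662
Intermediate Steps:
q(d, L) = -L/5 (q(d, L) = L*(-⅕) = -L/5)
T = -10576
G(I, V) = 0
T + (-66*G(q(P(-1), 0), 6) + s) = -10576 + (-66*0 - 86) = -10576 + (0 - 86) = -10576 - 86 = -10662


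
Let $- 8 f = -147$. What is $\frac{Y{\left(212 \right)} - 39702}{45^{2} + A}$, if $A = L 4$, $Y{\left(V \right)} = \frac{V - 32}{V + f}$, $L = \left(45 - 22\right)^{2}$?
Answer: $- \frac{73169346}{7631863} \approx -9.5874$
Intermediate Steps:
$f = \frac{147}{8}$ ($f = \left(- \frac{1}{8}\right) \left(-147\right) = \frac{147}{8} \approx 18.375$)
$L = 529$ ($L = 23^{2} = 529$)
$Y{\left(V \right)} = \frac{-32 + V}{\frac{147}{8} + V}$ ($Y{\left(V \right)} = \frac{V - 32}{V + \frac{147}{8}} = \frac{-32 + V}{\frac{147}{8} + V}$)
$A = 2116$ ($A = 529 \cdot 4 = 2116$)
$\frac{Y{\left(212 \right)} - 39702}{45^{2} + A} = \frac{\frac{8 \left(-32 + 212\right)}{147 + 8 \cdot 212} - 39702}{45^{2} + 2116} = \frac{8 \frac{1}{147 + 1696} \cdot 180 - 39702}{2025 + 2116} = \frac{8 \cdot \frac{1}{1843} \cdot 180 - 39702}{4141} = \left(8 \cdot \frac{1}{1843} \cdot 180 - 39702\right) \frac{1}{4141} = \left(\frac{1440}{1843} - 39702\right) \frac{1}{4141} = \left(- \frac{73169346}{1843}\right) \frac{1}{4141} = - \frac{73169346}{7631863}$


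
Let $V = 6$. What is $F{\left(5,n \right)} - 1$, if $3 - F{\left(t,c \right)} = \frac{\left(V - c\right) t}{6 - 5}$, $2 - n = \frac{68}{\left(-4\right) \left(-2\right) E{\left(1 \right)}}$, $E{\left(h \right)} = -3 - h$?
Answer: $- \frac{59}{8} \approx -7.375$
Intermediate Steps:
$n = \frac{33}{8}$ ($n = 2 - \frac{68}{\left(-4\right) \left(-2\right) \left(-3 - 1\right)} = 2 - \frac{68}{8 \left(-3 - 1\right)} = 2 - \frac{68}{8 \left(-4\right)} = 2 - \frac{68}{-32} = 2 - 68 \left(- \frac{1}{32}\right) = 2 - - \frac{17}{8} = 2 + \frac{17}{8} = \frac{33}{8} \approx 4.125$)
$F{\left(t,c \right)} = 3 - t \left(6 - c\right)$ ($F{\left(t,c \right)} = 3 - \frac{\left(6 - c\right) t}{6 - 5} = 3 - \frac{t \left(6 - c\right)}{1} = 3 - t \left(6 - c\right) 1 = 3 - t \left(6 - c\right)$)
$F{\left(5,n \right)} - 1 = \left(3 - 30 + \frac{33}{8} \cdot 5\right) - 1 = \left(3 - 30 + \frac{165}{8}\right) - 1 = - \frac{51}{8} - 1 = - \frac{59}{8}$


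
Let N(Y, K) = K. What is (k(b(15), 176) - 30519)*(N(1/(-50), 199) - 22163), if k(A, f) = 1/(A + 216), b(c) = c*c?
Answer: 295610796392/441 ≈ 6.7032e+8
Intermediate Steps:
b(c) = c**2
k(A, f) = 1/(216 + A)
(k(b(15), 176) - 30519)*(N(1/(-50), 199) - 22163) = (1/(216 + 15**2) - 30519)*(199 - 22163) = (1/(216 + 225) - 30519)*(-21964) = (1/441 - 30519)*(-21964) = -13458878/441*(-21964) = 295610796392/441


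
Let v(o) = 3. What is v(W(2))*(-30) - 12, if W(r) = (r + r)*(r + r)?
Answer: -102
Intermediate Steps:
W(r) = 4*r² (W(r) = (2*r)*(2*r) = 4*r²)
v(W(2))*(-30) - 12 = 3*(-30) - 12 = -90 - 12 = -102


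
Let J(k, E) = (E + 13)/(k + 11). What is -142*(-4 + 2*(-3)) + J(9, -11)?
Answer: 14201/10 ≈ 1420.1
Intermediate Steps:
J(k, E) = (13 + E)/(11 + k)
-142*(-4 + 2*(-3)) + J(9, -11) = -142*(-4 + 2*(-3)) + (13 - 11)/(11 + 9) = -142*(-4 - 6) + 2/20 = -142*(-10) + (1/20)*2 = 1420 + ⅒ = 14201/10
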